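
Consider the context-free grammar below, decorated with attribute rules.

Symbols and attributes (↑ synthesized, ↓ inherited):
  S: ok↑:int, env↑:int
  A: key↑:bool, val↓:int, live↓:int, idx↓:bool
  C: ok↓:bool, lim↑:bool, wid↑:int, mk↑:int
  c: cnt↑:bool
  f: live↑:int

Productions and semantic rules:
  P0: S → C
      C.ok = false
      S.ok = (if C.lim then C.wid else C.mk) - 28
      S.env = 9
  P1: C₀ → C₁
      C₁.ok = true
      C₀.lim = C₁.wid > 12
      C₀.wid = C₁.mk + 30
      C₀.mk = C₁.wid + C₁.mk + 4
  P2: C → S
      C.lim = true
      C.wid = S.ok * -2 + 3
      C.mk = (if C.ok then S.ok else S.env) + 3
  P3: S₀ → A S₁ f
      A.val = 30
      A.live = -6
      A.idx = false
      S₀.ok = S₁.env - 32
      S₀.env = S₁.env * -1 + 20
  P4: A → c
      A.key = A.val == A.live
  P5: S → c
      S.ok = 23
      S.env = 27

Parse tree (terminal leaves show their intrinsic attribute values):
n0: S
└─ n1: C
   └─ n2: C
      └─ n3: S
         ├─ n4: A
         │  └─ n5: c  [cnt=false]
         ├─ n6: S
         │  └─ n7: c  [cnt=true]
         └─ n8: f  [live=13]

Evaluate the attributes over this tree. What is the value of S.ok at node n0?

0

1. n1.ok = false  [false]
2. n2.ok = true  [true]
3. n4.val = 30  [30]
4. n4.live = -6  [-6]
5. n4.idx = false  [false]
6. n5.cnt = false  [terminal]
7. n4.key = false  [A.val == A.live]
8. n7.cnt = true  [terminal]
9. n6.ok = 23  [23]
10. n6.env = 27  [27]
11. n8.live = 13  [terminal]
12. n3.ok = -5  [S₁.env - 32]
13. n3.env = -7  [S₁.env * -1 + 20]
14. n2.lim = true  [true]
15. n2.wid = 13  [S.ok * -2 + 3]
16. n2.mk = -2  [(if C.ok then S.ok else S.env) + 3]
17. n1.lim = true  [C₁.wid > 12]
18. n1.wid = 28  [C₁.mk + 30]
19. n1.mk = 15  [C₁.wid + C₁.mk + 4]
20. n0.ok = 0  [(if C.lim then C.wid else C.mk) - 28]
21. n0.env = 9  [9]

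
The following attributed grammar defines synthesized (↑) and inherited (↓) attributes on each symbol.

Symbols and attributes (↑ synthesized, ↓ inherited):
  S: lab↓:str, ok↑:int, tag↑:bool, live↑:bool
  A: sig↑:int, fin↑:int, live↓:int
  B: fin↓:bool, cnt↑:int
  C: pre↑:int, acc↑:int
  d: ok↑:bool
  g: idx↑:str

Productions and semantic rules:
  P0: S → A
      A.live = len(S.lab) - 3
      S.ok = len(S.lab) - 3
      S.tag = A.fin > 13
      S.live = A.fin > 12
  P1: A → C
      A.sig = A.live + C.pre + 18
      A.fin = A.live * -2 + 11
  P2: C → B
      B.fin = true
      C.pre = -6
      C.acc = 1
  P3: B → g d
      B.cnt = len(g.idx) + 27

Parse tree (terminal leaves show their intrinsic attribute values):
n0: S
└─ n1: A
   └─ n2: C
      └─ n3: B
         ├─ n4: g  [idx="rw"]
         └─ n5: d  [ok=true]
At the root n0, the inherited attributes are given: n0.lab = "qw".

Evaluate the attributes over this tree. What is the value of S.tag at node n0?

false

1. n0.lab = "qw"  [given at root]
2. n1.live = -1  [len(S.lab) - 3]
3. n3.fin = true  [true]
4. n4.idx = "rw"  [terminal]
5. n5.ok = true  [terminal]
6. n3.cnt = 29  [len(g.idx) + 27]
7. n2.pre = -6  [-6]
8. n2.acc = 1  [1]
9. n1.sig = 11  [A.live + C.pre + 18]
10. n1.fin = 13  [A.live * -2 + 11]
11. n0.ok = -1  [len(S.lab) - 3]
12. n0.tag = false  [A.fin > 13]
13. n0.live = true  [A.fin > 12]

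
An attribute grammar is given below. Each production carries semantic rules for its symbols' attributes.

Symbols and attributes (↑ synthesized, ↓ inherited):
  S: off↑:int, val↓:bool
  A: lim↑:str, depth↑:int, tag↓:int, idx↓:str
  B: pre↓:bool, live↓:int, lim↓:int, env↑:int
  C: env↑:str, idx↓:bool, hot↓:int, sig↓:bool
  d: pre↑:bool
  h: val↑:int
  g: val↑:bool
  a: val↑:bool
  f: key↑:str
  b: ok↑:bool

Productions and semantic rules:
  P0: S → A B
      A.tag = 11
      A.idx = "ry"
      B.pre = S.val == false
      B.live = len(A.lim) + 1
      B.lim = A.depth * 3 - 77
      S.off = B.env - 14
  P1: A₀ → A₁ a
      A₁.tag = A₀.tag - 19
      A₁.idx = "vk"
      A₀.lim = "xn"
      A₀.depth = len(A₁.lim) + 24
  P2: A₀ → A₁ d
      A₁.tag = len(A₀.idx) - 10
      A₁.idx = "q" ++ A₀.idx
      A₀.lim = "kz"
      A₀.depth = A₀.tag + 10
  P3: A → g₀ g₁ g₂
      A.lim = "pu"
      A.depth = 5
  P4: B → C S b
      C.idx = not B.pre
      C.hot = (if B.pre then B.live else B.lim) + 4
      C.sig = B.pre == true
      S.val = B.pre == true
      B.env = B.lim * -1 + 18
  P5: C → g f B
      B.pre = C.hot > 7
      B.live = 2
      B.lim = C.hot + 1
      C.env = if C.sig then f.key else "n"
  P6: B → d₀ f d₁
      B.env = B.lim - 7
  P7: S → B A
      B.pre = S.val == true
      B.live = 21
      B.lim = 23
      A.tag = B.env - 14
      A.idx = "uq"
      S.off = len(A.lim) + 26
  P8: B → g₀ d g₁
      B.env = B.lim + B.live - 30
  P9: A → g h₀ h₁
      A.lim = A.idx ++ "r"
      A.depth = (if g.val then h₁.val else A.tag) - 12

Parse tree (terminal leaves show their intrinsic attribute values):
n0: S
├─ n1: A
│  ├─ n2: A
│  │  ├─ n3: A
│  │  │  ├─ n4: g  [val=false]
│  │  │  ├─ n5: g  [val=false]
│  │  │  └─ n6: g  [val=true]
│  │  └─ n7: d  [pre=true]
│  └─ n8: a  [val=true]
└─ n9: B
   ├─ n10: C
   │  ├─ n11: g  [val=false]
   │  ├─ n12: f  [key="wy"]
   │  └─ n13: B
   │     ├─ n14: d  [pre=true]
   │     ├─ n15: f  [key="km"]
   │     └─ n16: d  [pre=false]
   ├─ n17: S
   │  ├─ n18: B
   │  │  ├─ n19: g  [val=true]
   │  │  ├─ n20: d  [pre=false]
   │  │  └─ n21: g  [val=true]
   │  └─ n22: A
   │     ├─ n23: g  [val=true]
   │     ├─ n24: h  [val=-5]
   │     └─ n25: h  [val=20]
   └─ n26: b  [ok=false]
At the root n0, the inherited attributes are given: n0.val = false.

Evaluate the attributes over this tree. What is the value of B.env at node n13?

1

1. n0.val = false  [given at root]
2. n1.tag = 11  [11]
3. n1.idx = "ry"  ["ry"]
4. n2.tag = -8  [A₀.tag - 19]
5. n2.idx = "vk"  ["vk"]
6. n3.tag = -8  [len(A₀.idx) - 10]
7. n3.idx = "qvk"  ["q" ++ A₀.idx]
8. n4.val = false  [terminal]
9. n5.val = false  [terminal]
10. n6.val = true  [terminal]
11. n3.lim = "pu"  ["pu"]
12. n3.depth = 5  [5]
13. n7.pre = true  [terminal]
14. n2.lim = "kz"  ["kz"]
15. n2.depth = 2  [A₀.tag + 10]
16. n8.val = true  [terminal]
17. n1.lim = "xn"  ["xn"]
18. n1.depth = 26  [len(A₁.lim) + 24]
19. n9.pre = true  [S.val == false]
20. n9.live = 3  [len(A.lim) + 1]
21. n9.lim = 1  [A.depth * 3 - 77]
22. n10.idx = false  [not B.pre]
23. n10.hot = 7  [(if B.pre then B.live else B.lim) + 4]
24. n10.sig = true  [B.pre == true]
25. n11.val = false  [terminal]
26. n12.key = "wy"  [terminal]
27. n13.pre = false  [C.hot > 7]
28. n13.live = 2  [2]
29. n13.lim = 8  [C.hot + 1]
30. n14.pre = true  [terminal]
31. n15.key = "km"  [terminal]
32. n16.pre = false  [terminal]
33. n13.env = 1  [B.lim - 7]
34. n10.env = "wy"  [if C.sig then f.key else "n"]
35. n17.val = true  [B.pre == true]
36. n18.pre = true  [S.val == true]
37. n18.live = 21  [21]
38. n18.lim = 23  [23]
39. n19.val = true  [terminal]
40. n20.pre = false  [terminal]
41. n21.val = true  [terminal]
42. n18.env = 14  [B.lim + B.live - 30]
43. n22.tag = 0  [B.env - 14]
44. n22.idx = "uq"  ["uq"]
45. n23.val = true  [terminal]
46. n24.val = -5  [terminal]
47. n25.val = 20  [terminal]
48. n22.lim = "uqr"  [A.idx ++ "r"]
49. n22.depth = 8  [(if g.val then h₁.val else A.tag) - 12]
50. n17.off = 29  [len(A.lim) + 26]
51. n26.ok = false  [terminal]
52. n9.env = 17  [B.lim * -1 + 18]
53. n0.off = 3  [B.env - 14]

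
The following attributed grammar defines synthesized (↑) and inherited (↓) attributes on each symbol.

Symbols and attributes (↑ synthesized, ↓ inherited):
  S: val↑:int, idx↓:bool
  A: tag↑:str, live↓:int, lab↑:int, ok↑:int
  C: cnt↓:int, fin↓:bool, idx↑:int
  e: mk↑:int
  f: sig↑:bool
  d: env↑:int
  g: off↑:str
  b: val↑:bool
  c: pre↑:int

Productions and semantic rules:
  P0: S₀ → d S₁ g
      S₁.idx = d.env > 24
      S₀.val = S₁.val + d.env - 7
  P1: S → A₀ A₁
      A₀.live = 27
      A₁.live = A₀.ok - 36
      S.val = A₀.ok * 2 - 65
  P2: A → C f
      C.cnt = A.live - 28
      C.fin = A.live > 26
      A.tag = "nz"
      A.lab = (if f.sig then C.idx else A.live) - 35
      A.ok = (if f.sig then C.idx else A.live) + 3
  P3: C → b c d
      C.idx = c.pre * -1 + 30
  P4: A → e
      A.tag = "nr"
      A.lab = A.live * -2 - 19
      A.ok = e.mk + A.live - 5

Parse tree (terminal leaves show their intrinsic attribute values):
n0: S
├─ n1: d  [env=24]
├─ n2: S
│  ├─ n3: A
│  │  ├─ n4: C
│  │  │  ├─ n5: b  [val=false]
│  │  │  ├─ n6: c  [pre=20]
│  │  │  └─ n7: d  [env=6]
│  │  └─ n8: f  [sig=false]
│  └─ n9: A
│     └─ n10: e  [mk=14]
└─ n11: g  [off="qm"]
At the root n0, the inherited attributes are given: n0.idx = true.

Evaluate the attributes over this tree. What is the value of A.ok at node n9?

1. n0.idx = true  [given at root]
2. n1.env = 24  [terminal]
3. n2.idx = false  [d.env > 24]
4. n3.live = 27  [27]
5. n4.cnt = -1  [A.live - 28]
6. n4.fin = true  [A.live > 26]
7. n5.val = false  [terminal]
8. n6.pre = 20  [terminal]
9. n7.env = 6  [terminal]
10. n4.idx = 10  [c.pre * -1 + 30]
11. n8.sig = false  [terminal]
12. n3.tag = "nz"  ["nz"]
13. n3.lab = -8  [(if f.sig then C.idx else A.live) - 35]
14. n3.ok = 30  [(if f.sig then C.idx else A.live) + 3]
15. n9.live = -6  [A₀.ok - 36]
16. n10.mk = 14  [terminal]
17. n9.tag = "nr"  ["nr"]
18. n9.lab = -7  [A.live * -2 - 19]
19. n9.ok = 3  [e.mk + A.live - 5]
20. n2.val = -5  [A₀.ok * 2 - 65]
21. n11.off = "qm"  [terminal]
22. n0.val = 12  [S₁.val + d.env - 7]

3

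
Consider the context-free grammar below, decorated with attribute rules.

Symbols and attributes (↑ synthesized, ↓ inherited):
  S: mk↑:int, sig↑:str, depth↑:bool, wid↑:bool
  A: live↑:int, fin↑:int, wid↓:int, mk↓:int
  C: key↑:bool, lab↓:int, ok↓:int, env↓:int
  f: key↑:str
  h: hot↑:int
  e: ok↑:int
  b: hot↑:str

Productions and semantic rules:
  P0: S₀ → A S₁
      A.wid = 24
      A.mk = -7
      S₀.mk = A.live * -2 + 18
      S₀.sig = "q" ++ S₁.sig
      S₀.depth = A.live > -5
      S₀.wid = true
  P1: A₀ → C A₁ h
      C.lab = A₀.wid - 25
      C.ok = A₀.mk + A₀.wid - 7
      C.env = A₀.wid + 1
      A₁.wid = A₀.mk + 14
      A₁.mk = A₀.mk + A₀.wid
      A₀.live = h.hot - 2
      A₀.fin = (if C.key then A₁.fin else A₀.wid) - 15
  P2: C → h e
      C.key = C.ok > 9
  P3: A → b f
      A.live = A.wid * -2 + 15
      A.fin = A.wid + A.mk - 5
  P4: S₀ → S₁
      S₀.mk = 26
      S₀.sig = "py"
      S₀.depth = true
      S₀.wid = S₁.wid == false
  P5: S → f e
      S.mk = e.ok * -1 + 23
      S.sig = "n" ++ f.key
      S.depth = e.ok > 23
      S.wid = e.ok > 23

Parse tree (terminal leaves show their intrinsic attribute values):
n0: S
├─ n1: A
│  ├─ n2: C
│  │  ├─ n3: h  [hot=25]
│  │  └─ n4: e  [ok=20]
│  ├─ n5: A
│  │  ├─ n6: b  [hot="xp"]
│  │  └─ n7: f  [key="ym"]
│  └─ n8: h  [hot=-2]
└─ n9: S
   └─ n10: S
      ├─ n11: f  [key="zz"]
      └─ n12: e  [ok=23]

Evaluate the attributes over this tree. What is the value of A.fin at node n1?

4

1. n1.wid = 24  [24]
2. n1.mk = -7  [-7]
3. n2.lab = -1  [A₀.wid - 25]
4. n2.ok = 10  [A₀.mk + A₀.wid - 7]
5. n2.env = 25  [A₀.wid + 1]
6. n3.hot = 25  [terminal]
7. n4.ok = 20  [terminal]
8. n2.key = true  [C.ok > 9]
9. n5.wid = 7  [A₀.mk + 14]
10. n5.mk = 17  [A₀.mk + A₀.wid]
11. n6.hot = "xp"  [terminal]
12. n7.key = "ym"  [terminal]
13. n5.live = 1  [A.wid * -2 + 15]
14. n5.fin = 19  [A.wid + A.mk - 5]
15. n8.hot = -2  [terminal]
16. n1.live = -4  [h.hot - 2]
17. n1.fin = 4  [(if C.key then A₁.fin else A₀.wid) - 15]
18. n11.key = "zz"  [terminal]
19. n12.ok = 23  [terminal]
20. n10.mk = 0  [e.ok * -1 + 23]
21. n10.sig = "nzz"  ["n" ++ f.key]
22. n10.depth = false  [e.ok > 23]
23. n10.wid = false  [e.ok > 23]
24. n9.mk = 26  [26]
25. n9.sig = "py"  ["py"]
26. n9.depth = true  [true]
27. n9.wid = true  [S₁.wid == false]
28. n0.mk = 26  [A.live * -2 + 18]
29. n0.sig = "qpy"  ["q" ++ S₁.sig]
30. n0.depth = true  [A.live > -5]
31. n0.wid = true  [true]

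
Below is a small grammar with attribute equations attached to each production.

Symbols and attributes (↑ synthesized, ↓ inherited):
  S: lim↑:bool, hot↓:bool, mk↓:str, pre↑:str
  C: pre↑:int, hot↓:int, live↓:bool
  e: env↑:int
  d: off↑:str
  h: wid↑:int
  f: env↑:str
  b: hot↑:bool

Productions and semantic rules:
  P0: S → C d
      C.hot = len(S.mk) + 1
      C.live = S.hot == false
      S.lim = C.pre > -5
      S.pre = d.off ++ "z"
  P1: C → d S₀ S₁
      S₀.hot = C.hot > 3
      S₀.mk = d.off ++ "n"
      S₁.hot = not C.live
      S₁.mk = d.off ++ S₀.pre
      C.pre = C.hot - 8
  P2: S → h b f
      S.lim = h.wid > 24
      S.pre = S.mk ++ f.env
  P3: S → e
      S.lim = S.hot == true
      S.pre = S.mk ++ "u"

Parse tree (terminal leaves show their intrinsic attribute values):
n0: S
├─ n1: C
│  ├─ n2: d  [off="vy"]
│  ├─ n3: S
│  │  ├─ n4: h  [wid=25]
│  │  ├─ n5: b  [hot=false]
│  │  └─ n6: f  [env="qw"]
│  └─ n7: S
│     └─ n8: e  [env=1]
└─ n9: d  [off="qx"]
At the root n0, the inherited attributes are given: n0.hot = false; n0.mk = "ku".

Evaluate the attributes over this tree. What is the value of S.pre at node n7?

1. n0.hot = false  [given at root]
2. n0.mk = "ku"  [given at root]
3. n1.hot = 3  [len(S.mk) + 1]
4. n1.live = true  [S.hot == false]
5. n2.off = "vy"  [terminal]
6. n3.hot = false  [C.hot > 3]
7. n3.mk = "vyn"  [d.off ++ "n"]
8. n4.wid = 25  [terminal]
9. n5.hot = false  [terminal]
10. n6.env = "qw"  [terminal]
11. n3.lim = true  [h.wid > 24]
12. n3.pre = "vynqw"  [S.mk ++ f.env]
13. n7.hot = false  [not C.live]
14. n7.mk = "vyvynqw"  [d.off ++ S₀.pre]
15. n8.env = 1  [terminal]
16. n7.lim = false  [S.hot == true]
17. n7.pre = "vyvynqwu"  [S.mk ++ "u"]
18. n1.pre = -5  [C.hot - 8]
19. n9.off = "qx"  [terminal]
20. n0.lim = false  [C.pre > -5]
21. n0.pre = "qxz"  [d.off ++ "z"]

"vyvynqwu"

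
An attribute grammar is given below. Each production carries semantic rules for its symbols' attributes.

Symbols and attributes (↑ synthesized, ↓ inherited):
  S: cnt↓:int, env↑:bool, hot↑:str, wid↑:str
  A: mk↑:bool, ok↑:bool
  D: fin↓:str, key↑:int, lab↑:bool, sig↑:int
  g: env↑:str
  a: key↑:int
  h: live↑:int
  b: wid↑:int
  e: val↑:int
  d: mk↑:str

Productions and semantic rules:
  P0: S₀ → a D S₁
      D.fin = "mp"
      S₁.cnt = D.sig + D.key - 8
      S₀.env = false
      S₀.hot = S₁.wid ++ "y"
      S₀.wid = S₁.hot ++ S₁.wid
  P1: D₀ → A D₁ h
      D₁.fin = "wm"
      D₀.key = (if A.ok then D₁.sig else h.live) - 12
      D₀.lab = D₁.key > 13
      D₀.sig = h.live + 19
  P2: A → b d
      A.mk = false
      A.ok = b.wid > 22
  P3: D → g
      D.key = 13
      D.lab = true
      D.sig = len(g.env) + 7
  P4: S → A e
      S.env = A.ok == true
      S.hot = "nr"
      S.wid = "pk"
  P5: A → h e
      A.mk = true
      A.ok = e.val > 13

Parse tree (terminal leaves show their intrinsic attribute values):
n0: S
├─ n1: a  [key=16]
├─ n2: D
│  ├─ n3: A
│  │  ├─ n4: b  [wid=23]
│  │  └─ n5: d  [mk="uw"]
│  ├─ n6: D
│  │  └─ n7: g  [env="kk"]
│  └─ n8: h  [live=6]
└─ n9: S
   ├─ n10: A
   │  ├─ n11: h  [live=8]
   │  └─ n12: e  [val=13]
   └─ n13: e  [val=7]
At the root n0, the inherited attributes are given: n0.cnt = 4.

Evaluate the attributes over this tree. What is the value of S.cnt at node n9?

14

1. n0.cnt = 4  [given at root]
2. n1.key = 16  [terminal]
3. n2.fin = "mp"  ["mp"]
4. n4.wid = 23  [terminal]
5. n5.mk = "uw"  [terminal]
6. n3.mk = false  [false]
7. n3.ok = true  [b.wid > 22]
8. n6.fin = "wm"  ["wm"]
9. n7.env = "kk"  [terminal]
10. n6.key = 13  [13]
11. n6.lab = true  [true]
12. n6.sig = 9  [len(g.env) + 7]
13. n8.live = 6  [terminal]
14. n2.key = -3  [(if A.ok then D₁.sig else h.live) - 12]
15. n2.lab = false  [D₁.key > 13]
16. n2.sig = 25  [h.live + 19]
17. n9.cnt = 14  [D.sig + D.key - 8]
18. n11.live = 8  [terminal]
19. n12.val = 13  [terminal]
20. n10.mk = true  [true]
21. n10.ok = false  [e.val > 13]
22. n13.val = 7  [terminal]
23. n9.env = false  [A.ok == true]
24. n9.hot = "nr"  ["nr"]
25. n9.wid = "pk"  ["pk"]
26. n0.env = false  [false]
27. n0.hot = "pky"  [S₁.wid ++ "y"]
28. n0.wid = "nrpk"  [S₁.hot ++ S₁.wid]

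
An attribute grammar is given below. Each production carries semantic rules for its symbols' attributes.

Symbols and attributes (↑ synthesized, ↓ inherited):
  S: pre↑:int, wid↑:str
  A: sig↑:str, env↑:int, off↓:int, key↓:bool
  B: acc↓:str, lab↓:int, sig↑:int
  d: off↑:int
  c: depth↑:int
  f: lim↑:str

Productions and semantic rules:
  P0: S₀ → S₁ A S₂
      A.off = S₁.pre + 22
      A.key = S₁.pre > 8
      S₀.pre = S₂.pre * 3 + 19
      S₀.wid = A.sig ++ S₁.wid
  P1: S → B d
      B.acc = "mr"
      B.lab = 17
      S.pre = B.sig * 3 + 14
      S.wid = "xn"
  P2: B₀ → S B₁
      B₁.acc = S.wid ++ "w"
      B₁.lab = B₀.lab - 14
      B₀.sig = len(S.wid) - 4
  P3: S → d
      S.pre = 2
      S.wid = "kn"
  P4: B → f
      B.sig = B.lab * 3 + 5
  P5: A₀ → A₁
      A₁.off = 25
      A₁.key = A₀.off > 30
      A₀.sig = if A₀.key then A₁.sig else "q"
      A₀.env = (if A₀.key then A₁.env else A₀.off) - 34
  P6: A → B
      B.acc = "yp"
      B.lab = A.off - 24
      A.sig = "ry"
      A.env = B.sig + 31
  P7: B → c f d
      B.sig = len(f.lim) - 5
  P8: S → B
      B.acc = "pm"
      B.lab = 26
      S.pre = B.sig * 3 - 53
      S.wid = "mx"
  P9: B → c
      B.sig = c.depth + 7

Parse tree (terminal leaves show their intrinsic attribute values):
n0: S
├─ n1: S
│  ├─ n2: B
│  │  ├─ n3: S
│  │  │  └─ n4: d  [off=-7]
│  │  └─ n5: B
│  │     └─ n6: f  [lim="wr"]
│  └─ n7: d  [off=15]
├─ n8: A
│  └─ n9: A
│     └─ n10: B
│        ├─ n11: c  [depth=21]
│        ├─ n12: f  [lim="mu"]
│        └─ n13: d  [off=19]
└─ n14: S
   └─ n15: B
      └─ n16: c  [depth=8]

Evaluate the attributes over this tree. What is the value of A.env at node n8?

1. n2.acc = "mr"  ["mr"]
2. n2.lab = 17  [17]
3. n4.off = -7  [terminal]
4. n3.pre = 2  [2]
5. n3.wid = "kn"  ["kn"]
6. n5.acc = "knw"  [S.wid ++ "w"]
7. n5.lab = 3  [B₀.lab - 14]
8. n6.lim = "wr"  [terminal]
9. n5.sig = 14  [B.lab * 3 + 5]
10. n2.sig = -2  [len(S.wid) - 4]
11. n7.off = 15  [terminal]
12. n1.pre = 8  [B.sig * 3 + 14]
13. n1.wid = "xn"  ["xn"]
14. n8.off = 30  [S₁.pre + 22]
15. n8.key = false  [S₁.pre > 8]
16. n9.off = 25  [25]
17. n9.key = false  [A₀.off > 30]
18. n10.acc = "yp"  ["yp"]
19. n10.lab = 1  [A.off - 24]
20. n11.depth = 21  [terminal]
21. n12.lim = "mu"  [terminal]
22. n13.off = 19  [terminal]
23. n10.sig = -3  [len(f.lim) - 5]
24. n9.sig = "ry"  ["ry"]
25. n9.env = 28  [B.sig + 31]
26. n8.sig = "q"  [if A₀.key then A₁.sig else "q"]
27. n8.env = -4  [(if A₀.key then A₁.env else A₀.off) - 34]
28. n15.acc = "pm"  ["pm"]
29. n15.lab = 26  [26]
30. n16.depth = 8  [terminal]
31. n15.sig = 15  [c.depth + 7]
32. n14.pre = -8  [B.sig * 3 - 53]
33. n14.wid = "mx"  ["mx"]
34. n0.pre = -5  [S₂.pre * 3 + 19]
35. n0.wid = "qxn"  [A.sig ++ S₁.wid]

-4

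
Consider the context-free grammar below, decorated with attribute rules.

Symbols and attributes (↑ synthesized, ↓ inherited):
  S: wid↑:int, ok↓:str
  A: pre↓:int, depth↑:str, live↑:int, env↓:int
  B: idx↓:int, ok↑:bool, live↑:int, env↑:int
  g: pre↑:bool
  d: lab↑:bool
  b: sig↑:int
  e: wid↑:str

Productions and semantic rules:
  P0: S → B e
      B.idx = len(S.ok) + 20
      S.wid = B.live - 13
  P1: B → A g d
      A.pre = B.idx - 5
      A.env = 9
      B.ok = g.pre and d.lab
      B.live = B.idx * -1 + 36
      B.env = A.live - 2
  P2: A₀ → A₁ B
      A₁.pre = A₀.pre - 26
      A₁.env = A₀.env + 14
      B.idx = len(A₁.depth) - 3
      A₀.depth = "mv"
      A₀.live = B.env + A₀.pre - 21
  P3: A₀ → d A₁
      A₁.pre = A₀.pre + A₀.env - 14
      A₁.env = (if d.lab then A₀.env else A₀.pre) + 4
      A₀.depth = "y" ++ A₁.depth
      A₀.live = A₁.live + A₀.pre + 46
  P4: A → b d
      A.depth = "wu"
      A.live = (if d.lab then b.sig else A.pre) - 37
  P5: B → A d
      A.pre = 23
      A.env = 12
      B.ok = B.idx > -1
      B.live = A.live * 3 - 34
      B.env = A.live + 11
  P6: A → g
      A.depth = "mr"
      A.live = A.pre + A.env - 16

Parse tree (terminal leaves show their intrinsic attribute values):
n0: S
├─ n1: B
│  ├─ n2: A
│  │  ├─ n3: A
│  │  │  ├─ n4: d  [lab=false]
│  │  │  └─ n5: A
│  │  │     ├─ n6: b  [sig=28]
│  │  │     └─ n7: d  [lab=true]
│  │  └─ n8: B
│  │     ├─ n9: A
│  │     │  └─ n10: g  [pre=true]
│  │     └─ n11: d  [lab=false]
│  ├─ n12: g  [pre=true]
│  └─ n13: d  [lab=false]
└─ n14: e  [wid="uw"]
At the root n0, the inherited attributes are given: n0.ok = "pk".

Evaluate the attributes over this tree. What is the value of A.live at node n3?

28

1. n0.ok = "pk"  [given at root]
2. n1.idx = 22  [len(S.ok) + 20]
3. n2.pre = 17  [B.idx - 5]
4. n2.env = 9  [9]
5. n3.pre = -9  [A₀.pre - 26]
6. n3.env = 23  [A₀.env + 14]
7. n4.lab = false  [terminal]
8. n5.pre = 0  [A₀.pre + A₀.env - 14]
9. n5.env = -5  [(if d.lab then A₀.env else A₀.pre) + 4]
10. n6.sig = 28  [terminal]
11. n7.lab = true  [terminal]
12. n5.depth = "wu"  ["wu"]
13. n5.live = -9  [(if d.lab then b.sig else A.pre) - 37]
14. n3.depth = "ywu"  ["y" ++ A₁.depth]
15. n3.live = 28  [A₁.live + A₀.pre + 46]
16. n8.idx = 0  [len(A₁.depth) - 3]
17. n9.pre = 23  [23]
18. n9.env = 12  [12]
19. n10.pre = true  [terminal]
20. n9.depth = "mr"  ["mr"]
21. n9.live = 19  [A.pre + A.env - 16]
22. n11.lab = false  [terminal]
23. n8.ok = true  [B.idx > -1]
24. n8.live = 23  [A.live * 3 - 34]
25. n8.env = 30  [A.live + 11]
26. n2.depth = "mv"  ["mv"]
27. n2.live = 26  [B.env + A₀.pre - 21]
28. n12.pre = true  [terminal]
29. n13.lab = false  [terminal]
30. n1.ok = false  [g.pre and d.lab]
31. n1.live = 14  [B.idx * -1 + 36]
32. n1.env = 24  [A.live - 2]
33. n14.wid = "uw"  [terminal]
34. n0.wid = 1  [B.live - 13]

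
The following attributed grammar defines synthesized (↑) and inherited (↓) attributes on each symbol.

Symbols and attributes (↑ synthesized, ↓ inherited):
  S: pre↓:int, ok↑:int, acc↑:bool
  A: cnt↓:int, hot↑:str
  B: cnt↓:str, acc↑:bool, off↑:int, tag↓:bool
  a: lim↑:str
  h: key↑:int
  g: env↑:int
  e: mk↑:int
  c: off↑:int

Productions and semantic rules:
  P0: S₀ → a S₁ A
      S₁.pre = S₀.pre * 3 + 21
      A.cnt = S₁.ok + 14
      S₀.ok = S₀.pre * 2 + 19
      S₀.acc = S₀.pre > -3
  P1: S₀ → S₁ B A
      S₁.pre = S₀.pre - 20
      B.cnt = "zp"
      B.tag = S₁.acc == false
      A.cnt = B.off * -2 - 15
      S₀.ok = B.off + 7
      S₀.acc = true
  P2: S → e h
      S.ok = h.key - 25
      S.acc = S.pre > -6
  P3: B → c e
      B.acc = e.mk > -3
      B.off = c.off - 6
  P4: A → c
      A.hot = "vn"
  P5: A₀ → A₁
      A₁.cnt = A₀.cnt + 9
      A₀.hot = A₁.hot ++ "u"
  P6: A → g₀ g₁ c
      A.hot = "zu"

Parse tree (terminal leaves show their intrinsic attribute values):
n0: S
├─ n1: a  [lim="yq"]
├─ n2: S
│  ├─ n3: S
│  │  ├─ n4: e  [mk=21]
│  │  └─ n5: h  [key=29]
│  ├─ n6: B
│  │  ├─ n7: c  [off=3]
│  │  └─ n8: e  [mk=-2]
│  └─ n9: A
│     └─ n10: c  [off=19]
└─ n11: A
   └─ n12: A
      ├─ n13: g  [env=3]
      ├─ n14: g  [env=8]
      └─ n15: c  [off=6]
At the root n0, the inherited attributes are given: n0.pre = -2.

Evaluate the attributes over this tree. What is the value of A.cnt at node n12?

27

1. n0.pre = -2  [given at root]
2. n1.lim = "yq"  [terminal]
3. n2.pre = 15  [S₀.pre * 3 + 21]
4. n3.pre = -5  [S₀.pre - 20]
5. n4.mk = 21  [terminal]
6. n5.key = 29  [terminal]
7. n3.ok = 4  [h.key - 25]
8. n3.acc = true  [S.pre > -6]
9. n6.cnt = "zp"  ["zp"]
10. n6.tag = false  [S₁.acc == false]
11. n7.off = 3  [terminal]
12. n8.mk = -2  [terminal]
13. n6.acc = true  [e.mk > -3]
14. n6.off = -3  [c.off - 6]
15. n9.cnt = -9  [B.off * -2 - 15]
16. n10.off = 19  [terminal]
17. n9.hot = "vn"  ["vn"]
18. n2.ok = 4  [B.off + 7]
19. n2.acc = true  [true]
20. n11.cnt = 18  [S₁.ok + 14]
21. n12.cnt = 27  [A₀.cnt + 9]
22. n13.env = 3  [terminal]
23. n14.env = 8  [terminal]
24. n15.off = 6  [terminal]
25. n12.hot = "zu"  ["zu"]
26. n11.hot = "zuu"  [A₁.hot ++ "u"]
27. n0.ok = 15  [S₀.pre * 2 + 19]
28. n0.acc = true  [S₀.pre > -3]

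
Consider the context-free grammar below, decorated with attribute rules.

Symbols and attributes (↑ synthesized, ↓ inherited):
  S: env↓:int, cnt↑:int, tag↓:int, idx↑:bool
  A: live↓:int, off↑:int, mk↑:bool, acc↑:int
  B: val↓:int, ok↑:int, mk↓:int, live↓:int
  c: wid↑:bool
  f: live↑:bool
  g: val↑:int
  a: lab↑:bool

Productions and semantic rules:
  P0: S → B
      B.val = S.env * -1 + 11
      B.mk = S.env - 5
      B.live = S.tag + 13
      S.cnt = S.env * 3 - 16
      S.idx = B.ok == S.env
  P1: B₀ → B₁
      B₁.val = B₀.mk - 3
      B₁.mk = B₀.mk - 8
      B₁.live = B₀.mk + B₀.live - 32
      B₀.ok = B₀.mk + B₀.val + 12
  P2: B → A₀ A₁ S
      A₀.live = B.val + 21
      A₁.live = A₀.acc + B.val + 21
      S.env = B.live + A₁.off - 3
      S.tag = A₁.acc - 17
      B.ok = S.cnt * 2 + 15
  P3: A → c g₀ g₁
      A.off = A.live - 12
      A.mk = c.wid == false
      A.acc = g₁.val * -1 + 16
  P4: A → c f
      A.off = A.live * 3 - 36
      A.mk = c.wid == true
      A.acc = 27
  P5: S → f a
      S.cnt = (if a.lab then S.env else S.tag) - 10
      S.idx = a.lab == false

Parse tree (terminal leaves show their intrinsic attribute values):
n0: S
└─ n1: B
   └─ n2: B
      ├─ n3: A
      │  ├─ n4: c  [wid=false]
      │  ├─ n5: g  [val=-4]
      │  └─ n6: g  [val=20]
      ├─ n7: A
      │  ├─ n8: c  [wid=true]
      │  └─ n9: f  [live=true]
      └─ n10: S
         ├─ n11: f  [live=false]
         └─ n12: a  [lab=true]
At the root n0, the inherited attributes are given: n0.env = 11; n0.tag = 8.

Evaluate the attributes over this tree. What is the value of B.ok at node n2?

1. n0.env = 11  [given at root]
2. n0.tag = 8  [given at root]
3. n1.val = 0  [S.env * -1 + 11]
4. n1.mk = 6  [S.env - 5]
5. n1.live = 21  [S.tag + 13]
6. n2.val = 3  [B₀.mk - 3]
7. n2.mk = -2  [B₀.mk - 8]
8. n2.live = -5  [B₀.mk + B₀.live - 32]
9. n3.live = 24  [B.val + 21]
10. n4.wid = false  [terminal]
11. n5.val = -4  [terminal]
12. n6.val = 20  [terminal]
13. n3.off = 12  [A.live - 12]
14. n3.mk = true  [c.wid == false]
15. n3.acc = -4  [g₁.val * -1 + 16]
16. n7.live = 20  [A₀.acc + B.val + 21]
17. n8.wid = true  [terminal]
18. n9.live = true  [terminal]
19. n7.off = 24  [A.live * 3 - 36]
20. n7.mk = true  [c.wid == true]
21. n7.acc = 27  [27]
22. n10.env = 16  [B.live + A₁.off - 3]
23. n10.tag = 10  [A₁.acc - 17]
24. n11.live = false  [terminal]
25. n12.lab = true  [terminal]
26. n10.cnt = 6  [(if a.lab then S.env else S.tag) - 10]
27. n10.idx = false  [a.lab == false]
28. n2.ok = 27  [S.cnt * 2 + 15]
29. n1.ok = 18  [B₀.mk + B₀.val + 12]
30. n0.cnt = 17  [S.env * 3 - 16]
31. n0.idx = false  [B.ok == S.env]

27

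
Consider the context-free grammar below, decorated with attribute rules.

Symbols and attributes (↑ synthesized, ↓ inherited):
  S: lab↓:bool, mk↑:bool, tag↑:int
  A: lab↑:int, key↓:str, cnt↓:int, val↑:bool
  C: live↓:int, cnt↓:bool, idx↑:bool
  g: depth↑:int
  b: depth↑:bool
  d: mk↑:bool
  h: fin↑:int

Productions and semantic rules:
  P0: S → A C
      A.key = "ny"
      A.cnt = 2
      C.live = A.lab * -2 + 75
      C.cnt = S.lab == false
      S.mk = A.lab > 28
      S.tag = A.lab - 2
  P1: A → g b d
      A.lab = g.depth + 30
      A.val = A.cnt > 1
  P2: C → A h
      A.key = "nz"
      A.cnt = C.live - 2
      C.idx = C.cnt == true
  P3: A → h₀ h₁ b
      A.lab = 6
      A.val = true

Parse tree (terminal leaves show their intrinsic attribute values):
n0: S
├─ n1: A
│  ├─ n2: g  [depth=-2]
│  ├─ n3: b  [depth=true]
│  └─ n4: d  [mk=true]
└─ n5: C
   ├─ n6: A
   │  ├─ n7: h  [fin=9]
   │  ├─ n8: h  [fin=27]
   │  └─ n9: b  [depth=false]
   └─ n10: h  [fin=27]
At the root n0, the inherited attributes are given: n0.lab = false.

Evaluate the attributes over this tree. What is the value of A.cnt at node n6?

1. n0.lab = false  [given at root]
2. n1.key = "ny"  ["ny"]
3. n1.cnt = 2  [2]
4. n2.depth = -2  [terminal]
5. n3.depth = true  [terminal]
6. n4.mk = true  [terminal]
7. n1.lab = 28  [g.depth + 30]
8. n1.val = true  [A.cnt > 1]
9. n5.live = 19  [A.lab * -2 + 75]
10. n5.cnt = true  [S.lab == false]
11. n6.key = "nz"  ["nz"]
12. n6.cnt = 17  [C.live - 2]
13. n7.fin = 9  [terminal]
14. n8.fin = 27  [terminal]
15. n9.depth = false  [terminal]
16. n6.lab = 6  [6]
17. n6.val = true  [true]
18. n10.fin = 27  [terminal]
19. n5.idx = true  [C.cnt == true]
20. n0.mk = false  [A.lab > 28]
21. n0.tag = 26  [A.lab - 2]

17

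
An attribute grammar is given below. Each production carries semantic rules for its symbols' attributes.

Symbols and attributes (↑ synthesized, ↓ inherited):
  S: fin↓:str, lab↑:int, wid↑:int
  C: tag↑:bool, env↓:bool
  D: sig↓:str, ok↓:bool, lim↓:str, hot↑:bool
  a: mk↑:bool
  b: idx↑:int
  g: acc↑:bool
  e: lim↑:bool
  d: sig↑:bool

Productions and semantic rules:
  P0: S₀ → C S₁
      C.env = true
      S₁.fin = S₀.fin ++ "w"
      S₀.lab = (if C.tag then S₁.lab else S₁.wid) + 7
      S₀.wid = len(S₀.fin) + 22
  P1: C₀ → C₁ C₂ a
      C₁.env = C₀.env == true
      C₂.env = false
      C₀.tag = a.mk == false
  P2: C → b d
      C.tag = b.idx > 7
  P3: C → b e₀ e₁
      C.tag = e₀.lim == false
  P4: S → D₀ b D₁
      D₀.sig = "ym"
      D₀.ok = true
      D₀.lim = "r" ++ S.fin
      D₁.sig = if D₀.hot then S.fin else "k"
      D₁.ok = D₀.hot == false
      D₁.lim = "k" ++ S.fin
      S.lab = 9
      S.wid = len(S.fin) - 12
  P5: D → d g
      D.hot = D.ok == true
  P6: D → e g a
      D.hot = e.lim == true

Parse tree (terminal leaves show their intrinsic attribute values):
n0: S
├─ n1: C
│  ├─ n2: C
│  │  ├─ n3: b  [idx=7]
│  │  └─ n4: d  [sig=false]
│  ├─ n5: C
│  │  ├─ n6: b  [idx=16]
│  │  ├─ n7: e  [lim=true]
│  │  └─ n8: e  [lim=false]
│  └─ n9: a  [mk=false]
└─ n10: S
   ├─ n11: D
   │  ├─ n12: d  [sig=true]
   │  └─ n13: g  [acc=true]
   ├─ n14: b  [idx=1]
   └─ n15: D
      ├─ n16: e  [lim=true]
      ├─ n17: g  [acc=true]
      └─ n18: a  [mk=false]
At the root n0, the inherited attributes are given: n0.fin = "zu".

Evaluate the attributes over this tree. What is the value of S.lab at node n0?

1. n0.fin = "zu"  [given at root]
2. n1.env = true  [true]
3. n2.env = true  [C₀.env == true]
4. n3.idx = 7  [terminal]
5. n4.sig = false  [terminal]
6. n2.tag = false  [b.idx > 7]
7. n5.env = false  [false]
8. n6.idx = 16  [terminal]
9. n7.lim = true  [terminal]
10. n8.lim = false  [terminal]
11. n5.tag = false  [e₀.lim == false]
12. n9.mk = false  [terminal]
13. n1.tag = true  [a.mk == false]
14. n10.fin = "zuw"  [S₀.fin ++ "w"]
15. n11.sig = "ym"  ["ym"]
16. n11.ok = true  [true]
17. n11.lim = "rzuw"  ["r" ++ S.fin]
18. n12.sig = true  [terminal]
19. n13.acc = true  [terminal]
20. n11.hot = true  [D.ok == true]
21. n14.idx = 1  [terminal]
22. n15.sig = "zuw"  [if D₀.hot then S.fin else "k"]
23. n15.ok = false  [D₀.hot == false]
24. n15.lim = "kzuw"  ["k" ++ S.fin]
25. n16.lim = true  [terminal]
26. n17.acc = true  [terminal]
27. n18.mk = false  [terminal]
28. n15.hot = true  [e.lim == true]
29. n10.lab = 9  [9]
30. n10.wid = -9  [len(S.fin) - 12]
31. n0.lab = 16  [(if C.tag then S₁.lab else S₁.wid) + 7]
32. n0.wid = 24  [len(S₀.fin) + 22]

16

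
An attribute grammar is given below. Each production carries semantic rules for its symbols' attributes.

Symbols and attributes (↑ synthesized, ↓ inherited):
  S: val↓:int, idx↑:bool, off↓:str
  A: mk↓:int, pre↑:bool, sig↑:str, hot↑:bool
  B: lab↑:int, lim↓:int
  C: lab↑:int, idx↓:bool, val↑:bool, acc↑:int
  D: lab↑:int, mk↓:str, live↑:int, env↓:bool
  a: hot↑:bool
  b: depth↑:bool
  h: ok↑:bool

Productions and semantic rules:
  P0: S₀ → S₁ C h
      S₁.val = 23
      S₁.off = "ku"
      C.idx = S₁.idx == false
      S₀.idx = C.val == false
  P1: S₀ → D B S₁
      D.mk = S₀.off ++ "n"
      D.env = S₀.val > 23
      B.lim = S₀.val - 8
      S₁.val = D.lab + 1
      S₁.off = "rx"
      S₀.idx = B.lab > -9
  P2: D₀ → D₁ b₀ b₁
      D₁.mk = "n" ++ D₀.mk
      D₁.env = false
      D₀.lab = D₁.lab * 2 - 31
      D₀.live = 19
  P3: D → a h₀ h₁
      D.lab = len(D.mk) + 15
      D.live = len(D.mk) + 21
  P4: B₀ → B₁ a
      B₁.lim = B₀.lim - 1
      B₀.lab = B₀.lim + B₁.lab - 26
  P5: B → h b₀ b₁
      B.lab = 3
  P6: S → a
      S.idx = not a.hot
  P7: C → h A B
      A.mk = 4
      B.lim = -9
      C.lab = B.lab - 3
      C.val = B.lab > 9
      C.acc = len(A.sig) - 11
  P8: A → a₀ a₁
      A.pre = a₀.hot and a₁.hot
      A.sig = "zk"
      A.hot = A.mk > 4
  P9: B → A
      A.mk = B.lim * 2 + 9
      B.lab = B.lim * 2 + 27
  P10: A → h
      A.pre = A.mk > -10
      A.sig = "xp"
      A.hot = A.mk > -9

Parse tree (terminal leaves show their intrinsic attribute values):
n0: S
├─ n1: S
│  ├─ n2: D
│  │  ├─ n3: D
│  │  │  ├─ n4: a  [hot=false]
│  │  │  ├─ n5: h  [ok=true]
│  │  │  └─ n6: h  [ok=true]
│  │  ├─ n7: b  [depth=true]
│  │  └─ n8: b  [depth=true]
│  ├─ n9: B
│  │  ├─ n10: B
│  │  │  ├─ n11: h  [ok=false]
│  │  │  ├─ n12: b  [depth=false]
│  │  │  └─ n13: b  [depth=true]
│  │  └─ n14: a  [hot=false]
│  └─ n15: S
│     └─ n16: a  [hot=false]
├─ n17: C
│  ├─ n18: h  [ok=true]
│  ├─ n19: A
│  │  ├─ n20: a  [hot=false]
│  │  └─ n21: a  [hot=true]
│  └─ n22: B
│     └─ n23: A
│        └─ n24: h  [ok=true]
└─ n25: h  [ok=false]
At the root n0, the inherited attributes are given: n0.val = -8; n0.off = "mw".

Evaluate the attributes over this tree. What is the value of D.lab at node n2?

1. n0.val = -8  [given at root]
2. n0.off = "mw"  [given at root]
3. n1.val = 23  [23]
4. n1.off = "ku"  ["ku"]
5. n2.mk = "kun"  [S₀.off ++ "n"]
6. n2.env = false  [S₀.val > 23]
7. n3.mk = "nkun"  ["n" ++ D₀.mk]
8. n3.env = false  [false]
9. n4.hot = false  [terminal]
10. n5.ok = true  [terminal]
11. n6.ok = true  [terminal]
12. n3.lab = 19  [len(D.mk) + 15]
13. n3.live = 25  [len(D.mk) + 21]
14. n7.depth = true  [terminal]
15. n8.depth = true  [terminal]
16. n2.lab = 7  [D₁.lab * 2 - 31]
17. n2.live = 19  [19]
18. n9.lim = 15  [S₀.val - 8]
19. n10.lim = 14  [B₀.lim - 1]
20. n11.ok = false  [terminal]
21. n12.depth = false  [terminal]
22. n13.depth = true  [terminal]
23. n10.lab = 3  [3]
24. n14.hot = false  [terminal]
25. n9.lab = -8  [B₀.lim + B₁.lab - 26]
26. n15.val = 8  [D.lab + 1]
27. n15.off = "rx"  ["rx"]
28. n16.hot = false  [terminal]
29. n15.idx = true  [not a.hot]
30. n1.idx = true  [B.lab > -9]
31. n17.idx = false  [S₁.idx == false]
32. n18.ok = true  [terminal]
33. n19.mk = 4  [4]
34. n20.hot = false  [terminal]
35. n21.hot = true  [terminal]
36. n19.pre = false  [a₀.hot and a₁.hot]
37. n19.sig = "zk"  ["zk"]
38. n19.hot = false  [A.mk > 4]
39. n22.lim = -9  [-9]
40. n23.mk = -9  [B.lim * 2 + 9]
41. n24.ok = true  [terminal]
42. n23.pre = true  [A.mk > -10]
43. n23.sig = "xp"  ["xp"]
44. n23.hot = false  [A.mk > -9]
45. n22.lab = 9  [B.lim * 2 + 27]
46. n17.lab = 6  [B.lab - 3]
47. n17.val = false  [B.lab > 9]
48. n17.acc = -9  [len(A.sig) - 11]
49. n25.ok = false  [terminal]
50. n0.idx = true  [C.val == false]

7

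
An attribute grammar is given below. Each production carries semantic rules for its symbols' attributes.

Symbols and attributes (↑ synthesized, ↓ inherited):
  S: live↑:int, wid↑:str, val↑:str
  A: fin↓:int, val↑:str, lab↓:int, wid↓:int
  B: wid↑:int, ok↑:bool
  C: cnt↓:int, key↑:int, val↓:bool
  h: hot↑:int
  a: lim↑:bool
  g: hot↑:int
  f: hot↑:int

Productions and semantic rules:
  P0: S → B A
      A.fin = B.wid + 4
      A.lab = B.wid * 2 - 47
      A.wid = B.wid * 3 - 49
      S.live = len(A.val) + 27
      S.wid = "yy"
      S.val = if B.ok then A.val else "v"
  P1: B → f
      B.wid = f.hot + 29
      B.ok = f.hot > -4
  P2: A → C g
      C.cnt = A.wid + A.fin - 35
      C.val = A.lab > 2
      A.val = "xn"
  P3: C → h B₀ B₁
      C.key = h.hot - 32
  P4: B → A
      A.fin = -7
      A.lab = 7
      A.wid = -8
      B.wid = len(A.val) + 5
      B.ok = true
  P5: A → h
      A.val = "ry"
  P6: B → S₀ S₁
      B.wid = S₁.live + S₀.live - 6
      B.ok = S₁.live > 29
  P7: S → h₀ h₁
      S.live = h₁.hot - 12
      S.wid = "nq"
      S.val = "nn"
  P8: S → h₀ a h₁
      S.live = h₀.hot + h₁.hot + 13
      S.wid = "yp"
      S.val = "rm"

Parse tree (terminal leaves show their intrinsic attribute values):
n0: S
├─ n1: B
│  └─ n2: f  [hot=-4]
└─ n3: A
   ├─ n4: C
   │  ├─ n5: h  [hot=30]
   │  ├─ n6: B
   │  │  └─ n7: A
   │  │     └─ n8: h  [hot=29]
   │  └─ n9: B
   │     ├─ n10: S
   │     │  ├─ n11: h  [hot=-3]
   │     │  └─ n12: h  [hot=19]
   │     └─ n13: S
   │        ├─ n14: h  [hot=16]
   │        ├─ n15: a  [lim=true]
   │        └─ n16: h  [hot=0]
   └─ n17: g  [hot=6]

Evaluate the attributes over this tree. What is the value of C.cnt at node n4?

1. n2.hot = -4  [terminal]
2. n1.wid = 25  [f.hot + 29]
3. n1.ok = false  [f.hot > -4]
4. n3.fin = 29  [B.wid + 4]
5. n3.lab = 3  [B.wid * 2 - 47]
6. n3.wid = 26  [B.wid * 3 - 49]
7. n4.cnt = 20  [A.wid + A.fin - 35]
8. n4.val = true  [A.lab > 2]
9. n5.hot = 30  [terminal]
10. n7.fin = -7  [-7]
11. n7.lab = 7  [7]
12. n7.wid = -8  [-8]
13. n8.hot = 29  [terminal]
14. n7.val = "ry"  ["ry"]
15. n6.wid = 7  [len(A.val) + 5]
16. n6.ok = true  [true]
17. n11.hot = -3  [terminal]
18. n12.hot = 19  [terminal]
19. n10.live = 7  [h₁.hot - 12]
20. n10.wid = "nq"  ["nq"]
21. n10.val = "nn"  ["nn"]
22. n14.hot = 16  [terminal]
23. n15.lim = true  [terminal]
24. n16.hot = 0  [terminal]
25. n13.live = 29  [h₀.hot + h₁.hot + 13]
26. n13.wid = "yp"  ["yp"]
27. n13.val = "rm"  ["rm"]
28. n9.wid = 30  [S₁.live + S₀.live - 6]
29. n9.ok = false  [S₁.live > 29]
30. n4.key = -2  [h.hot - 32]
31. n17.hot = 6  [terminal]
32. n3.val = "xn"  ["xn"]
33. n0.live = 29  [len(A.val) + 27]
34. n0.wid = "yy"  ["yy"]
35. n0.val = "v"  [if B.ok then A.val else "v"]

20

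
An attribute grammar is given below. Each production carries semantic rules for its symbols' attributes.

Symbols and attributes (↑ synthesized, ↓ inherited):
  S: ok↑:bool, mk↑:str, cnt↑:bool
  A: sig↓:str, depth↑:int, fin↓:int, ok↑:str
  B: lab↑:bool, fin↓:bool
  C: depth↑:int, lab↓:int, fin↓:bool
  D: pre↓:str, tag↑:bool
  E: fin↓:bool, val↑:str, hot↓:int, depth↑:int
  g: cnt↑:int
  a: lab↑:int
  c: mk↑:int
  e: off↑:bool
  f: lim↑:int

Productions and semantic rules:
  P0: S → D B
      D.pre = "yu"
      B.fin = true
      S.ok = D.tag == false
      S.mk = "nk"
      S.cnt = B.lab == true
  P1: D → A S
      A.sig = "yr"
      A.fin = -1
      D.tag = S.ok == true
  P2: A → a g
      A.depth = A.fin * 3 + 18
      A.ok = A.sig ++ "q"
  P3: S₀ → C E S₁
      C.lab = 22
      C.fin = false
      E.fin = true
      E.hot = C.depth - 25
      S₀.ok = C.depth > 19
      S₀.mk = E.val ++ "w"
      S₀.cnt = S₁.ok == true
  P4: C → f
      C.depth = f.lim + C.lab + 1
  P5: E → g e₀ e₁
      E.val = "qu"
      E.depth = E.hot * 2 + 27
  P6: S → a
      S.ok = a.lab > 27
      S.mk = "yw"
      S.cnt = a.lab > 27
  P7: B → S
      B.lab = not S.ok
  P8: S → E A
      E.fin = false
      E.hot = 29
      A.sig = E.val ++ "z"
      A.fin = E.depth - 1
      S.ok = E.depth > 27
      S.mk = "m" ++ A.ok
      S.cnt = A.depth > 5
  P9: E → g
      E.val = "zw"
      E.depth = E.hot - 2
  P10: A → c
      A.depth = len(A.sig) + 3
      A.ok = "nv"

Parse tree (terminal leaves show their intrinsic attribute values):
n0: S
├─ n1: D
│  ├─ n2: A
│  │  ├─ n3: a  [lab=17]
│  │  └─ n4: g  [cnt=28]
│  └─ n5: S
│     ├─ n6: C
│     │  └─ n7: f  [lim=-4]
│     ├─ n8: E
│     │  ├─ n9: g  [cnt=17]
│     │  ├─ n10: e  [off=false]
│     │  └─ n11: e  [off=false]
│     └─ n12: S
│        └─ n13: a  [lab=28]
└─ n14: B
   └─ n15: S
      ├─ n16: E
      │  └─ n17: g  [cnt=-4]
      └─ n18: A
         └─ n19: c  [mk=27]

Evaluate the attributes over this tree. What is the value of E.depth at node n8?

15

1. n1.pre = "yu"  ["yu"]
2. n2.sig = "yr"  ["yr"]
3. n2.fin = -1  [-1]
4. n3.lab = 17  [terminal]
5. n4.cnt = 28  [terminal]
6. n2.depth = 15  [A.fin * 3 + 18]
7. n2.ok = "yrq"  [A.sig ++ "q"]
8. n6.lab = 22  [22]
9. n6.fin = false  [false]
10. n7.lim = -4  [terminal]
11. n6.depth = 19  [f.lim + C.lab + 1]
12. n8.fin = true  [true]
13. n8.hot = -6  [C.depth - 25]
14. n9.cnt = 17  [terminal]
15. n10.off = false  [terminal]
16. n11.off = false  [terminal]
17. n8.val = "qu"  ["qu"]
18. n8.depth = 15  [E.hot * 2 + 27]
19. n13.lab = 28  [terminal]
20. n12.ok = true  [a.lab > 27]
21. n12.mk = "yw"  ["yw"]
22. n12.cnt = true  [a.lab > 27]
23. n5.ok = false  [C.depth > 19]
24. n5.mk = "quw"  [E.val ++ "w"]
25. n5.cnt = true  [S₁.ok == true]
26. n1.tag = false  [S.ok == true]
27. n14.fin = true  [true]
28. n16.fin = false  [false]
29. n16.hot = 29  [29]
30. n17.cnt = -4  [terminal]
31. n16.val = "zw"  ["zw"]
32. n16.depth = 27  [E.hot - 2]
33. n18.sig = "zwz"  [E.val ++ "z"]
34. n18.fin = 26  [E.depth - 1]
35. n19.mk = 27  [terminal]
36. n18.depth = 6  [len(A.sig) + 3]
37. n18.ok = "nv"  ["nv"]
38. n15.ok = false  [E.depth > 27]
39. n15.mk = "mnv"  ["m" ++ A.ok]
40. n15.cnt = true  [A.depth > 5]
41. n14.lab = true  [not S.ok]
42. n0.ok = true  [D.tag == false]
43. n0.mk = "nk"  ["nk"]
44. n0.cnt = true  [B.lab == true]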